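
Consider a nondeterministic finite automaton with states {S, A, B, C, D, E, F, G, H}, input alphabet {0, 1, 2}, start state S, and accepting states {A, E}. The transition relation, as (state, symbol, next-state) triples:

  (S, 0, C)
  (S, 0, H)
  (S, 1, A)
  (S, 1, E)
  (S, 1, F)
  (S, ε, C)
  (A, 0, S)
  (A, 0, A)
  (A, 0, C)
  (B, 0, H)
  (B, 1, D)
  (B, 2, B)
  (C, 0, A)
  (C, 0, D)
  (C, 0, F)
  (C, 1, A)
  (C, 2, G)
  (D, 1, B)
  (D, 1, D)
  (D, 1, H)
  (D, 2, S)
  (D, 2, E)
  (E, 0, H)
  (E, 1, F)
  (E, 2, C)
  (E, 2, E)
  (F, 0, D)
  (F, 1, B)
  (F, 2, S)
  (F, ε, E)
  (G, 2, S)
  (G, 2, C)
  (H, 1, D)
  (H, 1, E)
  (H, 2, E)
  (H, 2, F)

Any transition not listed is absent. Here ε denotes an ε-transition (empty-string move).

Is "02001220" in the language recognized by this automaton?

Yes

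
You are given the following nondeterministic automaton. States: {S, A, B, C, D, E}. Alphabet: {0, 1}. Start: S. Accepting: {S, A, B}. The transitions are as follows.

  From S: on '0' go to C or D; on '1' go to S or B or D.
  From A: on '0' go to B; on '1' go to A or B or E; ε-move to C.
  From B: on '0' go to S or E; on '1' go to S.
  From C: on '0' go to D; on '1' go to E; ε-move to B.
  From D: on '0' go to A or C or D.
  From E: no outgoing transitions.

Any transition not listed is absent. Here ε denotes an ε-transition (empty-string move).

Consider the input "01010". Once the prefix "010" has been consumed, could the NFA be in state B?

Start in {S}.
Read '0': S→{C, D}; union {C, D}; ε-closure = {B, C, D}.
Read '1': B→{S}, C→{E}, D→∅; now {S, E}.
Read '0': S→{C, D}, E→∅; union {C, D}; ε-closure = {B, C, D}.
State B is in {B, C, D}.

Yes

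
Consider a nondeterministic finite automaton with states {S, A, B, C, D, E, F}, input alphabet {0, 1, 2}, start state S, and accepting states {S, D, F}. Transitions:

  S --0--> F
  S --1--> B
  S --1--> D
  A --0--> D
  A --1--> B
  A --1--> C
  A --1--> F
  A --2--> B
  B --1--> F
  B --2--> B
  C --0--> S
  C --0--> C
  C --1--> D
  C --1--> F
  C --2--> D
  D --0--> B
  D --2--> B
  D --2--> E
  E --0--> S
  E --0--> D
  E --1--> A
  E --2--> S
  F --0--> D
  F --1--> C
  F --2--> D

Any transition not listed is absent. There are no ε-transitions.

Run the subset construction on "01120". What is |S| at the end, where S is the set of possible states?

3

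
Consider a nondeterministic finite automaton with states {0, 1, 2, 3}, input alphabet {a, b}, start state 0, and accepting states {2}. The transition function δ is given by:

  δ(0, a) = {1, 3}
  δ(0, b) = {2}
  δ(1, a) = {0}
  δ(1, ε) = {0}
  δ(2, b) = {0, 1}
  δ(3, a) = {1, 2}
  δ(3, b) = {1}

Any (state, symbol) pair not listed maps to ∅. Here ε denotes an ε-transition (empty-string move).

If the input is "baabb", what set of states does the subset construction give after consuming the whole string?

∅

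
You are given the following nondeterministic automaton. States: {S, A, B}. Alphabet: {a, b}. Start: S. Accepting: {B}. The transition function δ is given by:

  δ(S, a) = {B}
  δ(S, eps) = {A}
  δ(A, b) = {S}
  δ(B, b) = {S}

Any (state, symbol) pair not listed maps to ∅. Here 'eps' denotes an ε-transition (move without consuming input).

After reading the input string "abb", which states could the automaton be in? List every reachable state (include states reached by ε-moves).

Start: ε-closure({S}) = {S, A}.
Read 'a': S→{B}, A→∅; now {B}.
Read 'b': B→{S}; union {S}; ε-closure = {S, A}.
Read 'b': S→∅, A→{S}; union {S}; ε-closure = {S, A}.

{S, A}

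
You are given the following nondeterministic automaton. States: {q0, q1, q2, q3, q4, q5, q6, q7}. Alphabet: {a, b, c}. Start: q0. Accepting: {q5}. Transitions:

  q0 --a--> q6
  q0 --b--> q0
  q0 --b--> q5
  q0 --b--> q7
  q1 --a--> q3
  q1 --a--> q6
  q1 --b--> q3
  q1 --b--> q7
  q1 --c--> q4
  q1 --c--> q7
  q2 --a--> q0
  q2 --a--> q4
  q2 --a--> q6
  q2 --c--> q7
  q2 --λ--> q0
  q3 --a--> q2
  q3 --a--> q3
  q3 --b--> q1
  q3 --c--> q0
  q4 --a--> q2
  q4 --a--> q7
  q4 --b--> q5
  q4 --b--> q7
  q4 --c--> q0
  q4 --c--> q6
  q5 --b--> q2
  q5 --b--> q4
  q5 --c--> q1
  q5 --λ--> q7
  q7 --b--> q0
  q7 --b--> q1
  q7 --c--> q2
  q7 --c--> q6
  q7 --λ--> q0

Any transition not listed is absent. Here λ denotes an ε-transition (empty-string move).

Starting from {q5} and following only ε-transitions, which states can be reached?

Begin with {q5}.
ε-move q5 → q7; add q7.
ε-move q7 → q0; add q0.

{q0, q5, q7}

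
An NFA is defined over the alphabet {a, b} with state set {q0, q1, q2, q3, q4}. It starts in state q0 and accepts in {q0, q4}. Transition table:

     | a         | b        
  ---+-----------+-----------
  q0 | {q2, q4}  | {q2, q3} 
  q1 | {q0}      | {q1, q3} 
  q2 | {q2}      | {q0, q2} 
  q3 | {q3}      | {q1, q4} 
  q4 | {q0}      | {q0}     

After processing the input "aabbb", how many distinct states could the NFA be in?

Start in {q0}.
Read 'a': {q0} → {q2, q4}.
Read 'a': {q2, q4} → {q0, q2}.
Read 'b': {q0, q2} → {q0, q2, q3}.
Read 'b': {q0, q2, q3} → {q0, q1, q2, q3, q4}.
Read 'b': {q0, q1, q2, q3, q4} → {q0, q1, q2, q3, q4}.
That set has 5 states.

5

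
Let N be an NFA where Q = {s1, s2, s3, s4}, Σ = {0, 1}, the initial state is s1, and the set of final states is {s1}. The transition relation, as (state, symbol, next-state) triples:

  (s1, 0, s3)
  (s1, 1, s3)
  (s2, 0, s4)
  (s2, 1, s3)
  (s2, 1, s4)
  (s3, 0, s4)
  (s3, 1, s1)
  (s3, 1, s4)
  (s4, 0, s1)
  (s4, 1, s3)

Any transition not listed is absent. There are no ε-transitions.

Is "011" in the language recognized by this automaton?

Start in {s1}.
Read '0': {s1} → {s3}.
Read '1': {s3} → {s1, s4}.
Read '1': {s1, s4} → {s3}.
The final set {s3} contains no accepting state.

No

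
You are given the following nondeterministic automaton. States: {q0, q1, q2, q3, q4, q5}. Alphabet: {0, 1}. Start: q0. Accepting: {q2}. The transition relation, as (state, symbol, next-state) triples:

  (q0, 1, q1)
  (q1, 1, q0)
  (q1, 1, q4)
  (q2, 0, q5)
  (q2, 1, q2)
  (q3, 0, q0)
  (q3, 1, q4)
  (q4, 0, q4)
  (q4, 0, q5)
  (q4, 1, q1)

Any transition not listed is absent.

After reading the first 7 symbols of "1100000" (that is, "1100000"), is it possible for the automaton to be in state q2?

No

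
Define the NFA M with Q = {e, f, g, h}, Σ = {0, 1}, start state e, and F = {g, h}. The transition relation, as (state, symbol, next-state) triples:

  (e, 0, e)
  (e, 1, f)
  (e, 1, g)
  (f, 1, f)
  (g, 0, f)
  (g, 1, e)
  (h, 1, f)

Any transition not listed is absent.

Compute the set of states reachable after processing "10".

Start in {e}.
Read '1': e→{f, g}; now {f, g}.
Read '0': f→∅, g→{f}; now {f}.

{f}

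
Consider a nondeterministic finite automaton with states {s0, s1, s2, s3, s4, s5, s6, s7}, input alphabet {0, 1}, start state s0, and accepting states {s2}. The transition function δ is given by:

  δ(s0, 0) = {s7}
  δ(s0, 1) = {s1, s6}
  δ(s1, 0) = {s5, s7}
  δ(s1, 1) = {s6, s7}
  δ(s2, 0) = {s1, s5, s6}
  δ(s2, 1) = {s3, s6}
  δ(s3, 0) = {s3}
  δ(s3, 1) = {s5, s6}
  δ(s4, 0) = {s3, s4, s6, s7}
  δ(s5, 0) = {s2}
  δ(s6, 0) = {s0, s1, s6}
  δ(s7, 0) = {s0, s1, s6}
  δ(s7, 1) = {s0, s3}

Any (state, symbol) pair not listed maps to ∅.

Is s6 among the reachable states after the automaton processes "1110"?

No

Start in {s0}.
Read '1': s0→{s1, s6}; now {s1, s6}.
Read '1': s1→{s6, s7}, s6→∅; now {s6, s7}.
Read '1': s6→∅, s7→{s0, s3}; now {s0, s3}.
Read '0': s0→{s7}, s3→{s3}; now {s3, s7}.
State s6 is not in {s3, s7}.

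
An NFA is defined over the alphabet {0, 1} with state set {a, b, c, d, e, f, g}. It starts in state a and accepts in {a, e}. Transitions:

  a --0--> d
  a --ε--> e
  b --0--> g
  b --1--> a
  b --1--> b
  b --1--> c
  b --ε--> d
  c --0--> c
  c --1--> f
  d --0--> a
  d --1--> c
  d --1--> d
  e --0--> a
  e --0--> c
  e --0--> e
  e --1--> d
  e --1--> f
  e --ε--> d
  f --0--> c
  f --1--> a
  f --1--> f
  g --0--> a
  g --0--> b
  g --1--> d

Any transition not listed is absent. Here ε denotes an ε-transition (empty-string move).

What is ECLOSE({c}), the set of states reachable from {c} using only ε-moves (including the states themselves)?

{c}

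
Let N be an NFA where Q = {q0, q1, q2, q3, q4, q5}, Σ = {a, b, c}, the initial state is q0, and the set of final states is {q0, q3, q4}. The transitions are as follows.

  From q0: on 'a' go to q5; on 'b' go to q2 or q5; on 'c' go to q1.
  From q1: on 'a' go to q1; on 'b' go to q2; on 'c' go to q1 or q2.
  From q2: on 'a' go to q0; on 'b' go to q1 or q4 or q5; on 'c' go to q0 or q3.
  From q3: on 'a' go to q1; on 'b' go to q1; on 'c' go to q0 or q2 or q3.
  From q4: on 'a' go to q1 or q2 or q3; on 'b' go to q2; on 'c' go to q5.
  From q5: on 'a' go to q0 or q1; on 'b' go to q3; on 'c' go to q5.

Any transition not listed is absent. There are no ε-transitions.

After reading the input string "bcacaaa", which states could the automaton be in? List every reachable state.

{q0, q1}

Start in {q0}.
Read 'b': q0→{q2, q5}; now {q2, q5}.
Read 'c': q2→{q0, q3}, q5→{q5}; now {q0, q3, q5}.
Read 'a': q0→{q5}, q3→{q1}, q5→{q0, q1}; now {q0, q1, q5}.
Read 'c': q0→{q1}, q1→{q1, q2}, q5→{q5}; now {q1, q2, q5}.
Read 'a': q1→{q1}, q2→{q0}, q5→{q0, q1}; now {q0, q1}.
Read 'a': q0→{q5}, q1→{q1}; now {q1, q5}.
Read 'a': q1→{q1}, q5→{q0, q1}; now {q0, q1}.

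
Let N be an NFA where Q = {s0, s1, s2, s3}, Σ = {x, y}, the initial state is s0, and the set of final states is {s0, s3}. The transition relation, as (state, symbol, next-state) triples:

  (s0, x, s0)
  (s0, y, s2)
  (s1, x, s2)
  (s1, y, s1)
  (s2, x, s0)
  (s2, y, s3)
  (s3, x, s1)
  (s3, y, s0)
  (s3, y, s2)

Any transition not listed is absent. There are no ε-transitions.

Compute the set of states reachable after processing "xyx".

Start in {s0}.
Read 'x': {s0} → {s0}.
Read 'y': {s0} → {s2}.
Read 'x': {s2} → {s0}.

{s0}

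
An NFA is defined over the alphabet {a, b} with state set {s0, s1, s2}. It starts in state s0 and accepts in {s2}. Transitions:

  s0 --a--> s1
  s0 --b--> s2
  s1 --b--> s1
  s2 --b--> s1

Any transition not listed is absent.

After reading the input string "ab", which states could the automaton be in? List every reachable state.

{s1}

Start in {s0}.
Read 'a': {s0} → {s1}.
Read 'b': {s1} → {s1}.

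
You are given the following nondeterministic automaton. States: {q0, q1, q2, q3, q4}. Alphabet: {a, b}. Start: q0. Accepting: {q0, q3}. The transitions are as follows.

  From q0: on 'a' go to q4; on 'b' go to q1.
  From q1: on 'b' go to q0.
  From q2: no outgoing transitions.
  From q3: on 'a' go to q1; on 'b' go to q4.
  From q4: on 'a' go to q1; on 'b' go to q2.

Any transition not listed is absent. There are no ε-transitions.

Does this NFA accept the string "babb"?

No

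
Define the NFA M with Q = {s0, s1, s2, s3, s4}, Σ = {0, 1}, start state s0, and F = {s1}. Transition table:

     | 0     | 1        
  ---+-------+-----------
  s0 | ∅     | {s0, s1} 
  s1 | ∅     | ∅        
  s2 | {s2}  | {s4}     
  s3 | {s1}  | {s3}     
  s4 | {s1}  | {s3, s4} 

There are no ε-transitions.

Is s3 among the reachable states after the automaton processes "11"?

No

Start in {s0}.
Read '1': s0→{s0, s1}; now {s0, s1}.
Read '1': s0→{s0, s1}, s1→∅; now {s0, s1}.
State s3 is not in {s0, s1}.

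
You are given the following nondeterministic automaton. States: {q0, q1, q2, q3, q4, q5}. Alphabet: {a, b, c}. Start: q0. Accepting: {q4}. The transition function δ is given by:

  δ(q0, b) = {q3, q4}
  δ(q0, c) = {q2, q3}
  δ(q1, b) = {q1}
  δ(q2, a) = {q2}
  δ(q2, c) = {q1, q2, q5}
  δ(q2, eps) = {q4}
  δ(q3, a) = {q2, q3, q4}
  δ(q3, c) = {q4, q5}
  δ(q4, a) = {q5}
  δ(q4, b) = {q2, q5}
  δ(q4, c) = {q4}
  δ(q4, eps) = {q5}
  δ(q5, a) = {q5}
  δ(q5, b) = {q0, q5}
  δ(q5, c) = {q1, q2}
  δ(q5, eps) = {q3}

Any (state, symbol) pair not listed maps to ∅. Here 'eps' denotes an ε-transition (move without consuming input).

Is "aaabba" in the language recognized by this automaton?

Start in {q0}.
Read 'a': {q0} → ∅.
The set is empty and remains empty for the remaining 5 symbols.
The final set ∅ contains no accepting state.

No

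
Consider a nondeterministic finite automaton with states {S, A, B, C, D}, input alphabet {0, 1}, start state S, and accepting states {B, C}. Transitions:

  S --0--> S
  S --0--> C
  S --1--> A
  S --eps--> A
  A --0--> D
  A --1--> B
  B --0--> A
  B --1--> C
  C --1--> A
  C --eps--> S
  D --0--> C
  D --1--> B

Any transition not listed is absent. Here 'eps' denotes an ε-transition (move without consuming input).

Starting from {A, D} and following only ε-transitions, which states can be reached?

{A, D}

Begin with {A, D}.
No ε-moves leave this set, so the closure equals the set itself.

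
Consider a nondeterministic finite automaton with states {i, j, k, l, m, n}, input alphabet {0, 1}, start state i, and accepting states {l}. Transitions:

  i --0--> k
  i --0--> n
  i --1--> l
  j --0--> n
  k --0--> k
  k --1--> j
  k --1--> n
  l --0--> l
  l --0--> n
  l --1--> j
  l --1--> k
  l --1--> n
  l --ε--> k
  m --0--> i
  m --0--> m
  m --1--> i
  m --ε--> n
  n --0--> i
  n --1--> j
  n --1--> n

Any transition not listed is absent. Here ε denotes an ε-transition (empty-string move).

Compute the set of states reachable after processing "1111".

{j, n}

Start in {i}.
Read '1': {i} → {k, l}.
Read '1': {k, l} → {j, k, n}.
Read '1': {j, k, n} → {j, n}.
Read '1': {j, n} → {j, n}.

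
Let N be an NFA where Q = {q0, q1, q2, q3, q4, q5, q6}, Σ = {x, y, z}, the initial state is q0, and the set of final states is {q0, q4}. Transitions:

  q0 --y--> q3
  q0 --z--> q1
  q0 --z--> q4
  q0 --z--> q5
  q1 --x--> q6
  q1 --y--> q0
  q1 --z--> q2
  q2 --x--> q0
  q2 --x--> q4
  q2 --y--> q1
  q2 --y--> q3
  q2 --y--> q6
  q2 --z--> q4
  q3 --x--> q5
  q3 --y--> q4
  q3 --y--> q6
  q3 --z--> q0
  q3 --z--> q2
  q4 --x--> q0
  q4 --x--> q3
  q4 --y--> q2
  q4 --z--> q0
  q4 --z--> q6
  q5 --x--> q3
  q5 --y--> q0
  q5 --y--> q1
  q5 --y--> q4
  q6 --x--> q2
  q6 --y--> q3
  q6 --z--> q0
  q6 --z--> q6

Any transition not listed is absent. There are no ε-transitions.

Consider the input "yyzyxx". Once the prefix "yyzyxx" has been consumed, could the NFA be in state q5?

Start in {q0}.
Read 'y': q0→{q3}; now {q3}.
Read 'y': q3→{q4, q6}; now {q4, q6}.
Read 'z': q4→{q0, q6}, q6→{q0, q6}; now {q0, q6}.
Read 'y': q0→{q3}, q6→{q3}; now {q3}.
Read 'x': q3→{q5}; now {q5}.
Read 'x': q5→{q3}; now {q3}.
State q5 is not in {q3}.

No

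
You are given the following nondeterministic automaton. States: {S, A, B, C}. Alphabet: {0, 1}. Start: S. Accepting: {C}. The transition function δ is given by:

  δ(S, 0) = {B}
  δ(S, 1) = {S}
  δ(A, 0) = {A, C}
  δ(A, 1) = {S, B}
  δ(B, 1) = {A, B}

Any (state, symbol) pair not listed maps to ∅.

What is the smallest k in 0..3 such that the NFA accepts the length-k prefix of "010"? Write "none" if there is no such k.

3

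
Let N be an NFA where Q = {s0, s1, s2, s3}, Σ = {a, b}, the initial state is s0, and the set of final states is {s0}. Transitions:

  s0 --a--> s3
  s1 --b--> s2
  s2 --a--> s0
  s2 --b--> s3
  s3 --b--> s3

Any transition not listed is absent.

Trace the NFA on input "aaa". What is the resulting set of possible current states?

Start in {s0}.
Read 'a': {s0} → {s3}.
Read 'a': {s3} → ∅.
The set is empty and remains empty for the remaining 1 symbol.

∅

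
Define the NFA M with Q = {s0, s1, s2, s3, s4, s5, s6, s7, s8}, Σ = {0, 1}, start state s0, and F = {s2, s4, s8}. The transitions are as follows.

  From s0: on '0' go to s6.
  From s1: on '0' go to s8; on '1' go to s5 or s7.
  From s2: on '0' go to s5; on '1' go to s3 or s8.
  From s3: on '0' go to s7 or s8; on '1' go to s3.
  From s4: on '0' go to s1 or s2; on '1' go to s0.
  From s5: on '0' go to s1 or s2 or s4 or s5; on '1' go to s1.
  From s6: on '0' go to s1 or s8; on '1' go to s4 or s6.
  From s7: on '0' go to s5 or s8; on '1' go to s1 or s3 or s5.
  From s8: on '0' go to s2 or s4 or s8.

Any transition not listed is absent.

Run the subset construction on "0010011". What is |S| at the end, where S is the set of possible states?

4

Start in {s0}.
Read '0': s0→{s6}; now {s6}.
Read '0': s6→{s1, s8}; now {s1, s8}.
Read '1': s1→{s5, s7}, s8→∅; now {s5, s7}.
Read '0': s5→{s1, s2, s4, s5}, s7→{s5, s8}; now {s1, s2, s4, s5, s8}.
Read '0': s1→{s8}, s2→{s5}, s4→{s1, s2}, s5→{s1, s2, s4, s5}, s8→{s2, s4, s8}; now {s1, s2, s4, s5, s8}.
Read '1': s1→{s5, s7}, s2→{s3, s8}, s4→{s0}, s5→{s1}, s8→∅; now {s0, s1, s3, s5, s7, s8}.
Read '1': s0→∅, s1→{s5, s7}, s3→{s3}, s5→{s1}, s7→{s1, s3, s5}, s8→∅; now {s1, s3, s5, s7}.
That set has 4 states.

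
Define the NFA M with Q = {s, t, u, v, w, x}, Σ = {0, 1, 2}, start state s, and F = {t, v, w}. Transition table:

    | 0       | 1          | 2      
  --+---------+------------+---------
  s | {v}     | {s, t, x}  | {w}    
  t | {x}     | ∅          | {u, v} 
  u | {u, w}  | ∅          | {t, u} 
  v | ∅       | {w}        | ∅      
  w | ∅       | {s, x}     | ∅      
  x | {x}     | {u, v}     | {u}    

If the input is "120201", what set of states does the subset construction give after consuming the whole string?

{s, u, v, x}

Start in {s}.
Read '1': {s} → {s, t, x}.
Read '2': {s, t, x} → {u, v, w}.
Read '0': {u, v, w} → {u, w}.
Read '2': {u, w} → {t, u}.
Read '0': {t, u} → {u, w, x}.
Read '1': {u, w, x} → {s, u, v, x}.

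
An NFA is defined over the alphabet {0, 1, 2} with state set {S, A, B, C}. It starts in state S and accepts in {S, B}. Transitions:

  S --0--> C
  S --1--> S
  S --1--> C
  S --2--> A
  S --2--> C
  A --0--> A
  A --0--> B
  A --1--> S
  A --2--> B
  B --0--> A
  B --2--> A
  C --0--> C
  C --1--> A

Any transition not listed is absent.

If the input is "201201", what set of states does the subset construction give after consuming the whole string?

{S, A}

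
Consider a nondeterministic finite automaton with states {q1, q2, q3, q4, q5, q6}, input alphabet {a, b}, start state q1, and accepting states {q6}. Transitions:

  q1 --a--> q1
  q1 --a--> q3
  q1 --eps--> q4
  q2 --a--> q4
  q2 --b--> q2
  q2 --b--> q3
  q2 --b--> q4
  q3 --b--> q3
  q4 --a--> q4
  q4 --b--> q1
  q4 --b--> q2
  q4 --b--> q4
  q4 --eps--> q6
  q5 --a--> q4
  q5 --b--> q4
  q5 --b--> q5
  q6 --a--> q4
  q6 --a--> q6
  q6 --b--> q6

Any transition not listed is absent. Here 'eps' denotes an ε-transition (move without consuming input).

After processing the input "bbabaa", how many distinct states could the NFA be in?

4

Start: ε-closure({q1}) = {q1, q4, q6}.
Read 'b': {q1, q4, q6} → {q1, q2, q4, q6}.
Read 'b': {q1, q2, q4, q6} → {q1, q2, q3, q4, q6}.
Read 'a': {q1, q2, q3, q4, q6} → {q1, q3, q4, q6}.
Read 'b': {q1, q3, q4, q6} → {q1, q2, q3, q4, q6}.
Read 'a': {q1, q2, q3, q4, q6} → {q1, q3, q4, q6}.
Read 'a': {q1, q3, q4, q6} → {q1, q3, q4, q6}.
That set has 4 states.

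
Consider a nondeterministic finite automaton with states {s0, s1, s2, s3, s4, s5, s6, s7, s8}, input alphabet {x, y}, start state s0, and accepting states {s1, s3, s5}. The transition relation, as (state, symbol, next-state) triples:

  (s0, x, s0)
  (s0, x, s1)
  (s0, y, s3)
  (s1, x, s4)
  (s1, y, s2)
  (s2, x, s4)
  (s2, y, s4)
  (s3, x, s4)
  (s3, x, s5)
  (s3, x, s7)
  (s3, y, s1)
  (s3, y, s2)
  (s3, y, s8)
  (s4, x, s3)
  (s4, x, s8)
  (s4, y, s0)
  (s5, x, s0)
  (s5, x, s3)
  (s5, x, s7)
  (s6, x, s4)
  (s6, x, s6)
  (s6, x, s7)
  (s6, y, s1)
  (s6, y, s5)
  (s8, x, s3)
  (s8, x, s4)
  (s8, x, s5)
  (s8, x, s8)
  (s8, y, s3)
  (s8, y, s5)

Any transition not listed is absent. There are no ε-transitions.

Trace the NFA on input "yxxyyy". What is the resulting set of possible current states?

Start in {s0}.
Read 'y': s0→{s3}; now {s3}.
Read 'x': s3→{s4, s5, s7}; now {s4, s5, s7}.
Read 'x': s4→{s3, s8}, s5→{s0, s3, s7}, s7→∅; now {s0, s3, s7, s8}.
Read 'y': s0→{s3}, s3→{s1, s2, s8}, s7→∅, s8→{s3, s5}; now {s1, s2, s3, s5, s8}.
Read 'y': s1→{s2}, s2→{s4}, s3→{s1, s2, s8}, s5→∅, s8→{s3, s5}; now {s1, s2, s3, s4, s5, s8}.
Read 'y': s1→{s2}, s2→{s4}, s3→{s1, s2, s8}, s4→{s0}, s5→∅, s8→{s3, s5}; now {s0, s1, s2, s3, s4, s5, s8}.

{s0, s1, s2, s3, s4, s5, s8}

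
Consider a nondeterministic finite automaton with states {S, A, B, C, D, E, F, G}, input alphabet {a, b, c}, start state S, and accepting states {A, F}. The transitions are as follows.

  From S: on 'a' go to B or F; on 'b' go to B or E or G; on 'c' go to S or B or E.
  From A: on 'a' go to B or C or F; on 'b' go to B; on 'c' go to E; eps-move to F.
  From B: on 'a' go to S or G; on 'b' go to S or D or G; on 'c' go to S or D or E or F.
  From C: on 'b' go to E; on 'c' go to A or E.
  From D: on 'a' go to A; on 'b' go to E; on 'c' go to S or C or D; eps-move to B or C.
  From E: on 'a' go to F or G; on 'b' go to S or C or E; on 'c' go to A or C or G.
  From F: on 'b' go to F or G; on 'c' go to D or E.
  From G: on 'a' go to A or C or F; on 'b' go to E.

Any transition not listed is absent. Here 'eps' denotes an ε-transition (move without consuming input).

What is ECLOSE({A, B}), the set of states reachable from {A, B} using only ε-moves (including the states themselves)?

Begin with {A, B}.
ε-move A → F; add F.

{A, B, F}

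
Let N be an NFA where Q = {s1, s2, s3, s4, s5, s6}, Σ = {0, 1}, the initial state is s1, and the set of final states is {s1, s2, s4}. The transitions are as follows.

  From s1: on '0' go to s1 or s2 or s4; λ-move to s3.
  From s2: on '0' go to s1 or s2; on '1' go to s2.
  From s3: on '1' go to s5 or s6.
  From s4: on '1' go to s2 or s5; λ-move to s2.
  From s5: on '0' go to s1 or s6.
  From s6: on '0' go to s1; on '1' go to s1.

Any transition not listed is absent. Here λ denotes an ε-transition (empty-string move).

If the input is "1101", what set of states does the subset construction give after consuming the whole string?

{s2, s5, s6}

Start: ε-closure({s1}) = {s1, s3}.
Read '1': {s1, s3} → {s5, s6}.
Read '1': {s5, s6} → {s1, s3}.
Read '0': {s1, s3} → {s1, s2, s3, s4}.
Read '1': {s1, s2, s3, s4} → {s2, s5, s6}.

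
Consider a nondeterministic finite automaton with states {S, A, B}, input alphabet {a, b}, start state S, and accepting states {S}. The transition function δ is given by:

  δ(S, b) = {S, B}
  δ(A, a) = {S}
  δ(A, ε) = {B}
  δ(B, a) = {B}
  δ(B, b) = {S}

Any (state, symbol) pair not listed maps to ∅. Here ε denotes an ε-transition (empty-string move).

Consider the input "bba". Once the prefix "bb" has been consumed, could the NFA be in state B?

Start in {S}.
Read 'b': S→{S, B}; now {S, B}.
Read 'b': S→{S, B}, B→{S}; now {S, B}.
State B is in {S, B}.

Yes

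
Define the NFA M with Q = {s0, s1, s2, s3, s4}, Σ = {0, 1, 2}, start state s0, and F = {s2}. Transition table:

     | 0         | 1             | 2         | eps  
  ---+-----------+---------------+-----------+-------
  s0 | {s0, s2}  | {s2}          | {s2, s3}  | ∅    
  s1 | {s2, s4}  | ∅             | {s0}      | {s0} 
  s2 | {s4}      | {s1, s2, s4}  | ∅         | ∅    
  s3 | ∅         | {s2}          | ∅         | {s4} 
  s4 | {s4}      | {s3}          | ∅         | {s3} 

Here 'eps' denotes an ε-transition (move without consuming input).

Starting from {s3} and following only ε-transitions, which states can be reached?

{s3, s4}

Begin with {s3}.
ε-move s3 → s4; add s4.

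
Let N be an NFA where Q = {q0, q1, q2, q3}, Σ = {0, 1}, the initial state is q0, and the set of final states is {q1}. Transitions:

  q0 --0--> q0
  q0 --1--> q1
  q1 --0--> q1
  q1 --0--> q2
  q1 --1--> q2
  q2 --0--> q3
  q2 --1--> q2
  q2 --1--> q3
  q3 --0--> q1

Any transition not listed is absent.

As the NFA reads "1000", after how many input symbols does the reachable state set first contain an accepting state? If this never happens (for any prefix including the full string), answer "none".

1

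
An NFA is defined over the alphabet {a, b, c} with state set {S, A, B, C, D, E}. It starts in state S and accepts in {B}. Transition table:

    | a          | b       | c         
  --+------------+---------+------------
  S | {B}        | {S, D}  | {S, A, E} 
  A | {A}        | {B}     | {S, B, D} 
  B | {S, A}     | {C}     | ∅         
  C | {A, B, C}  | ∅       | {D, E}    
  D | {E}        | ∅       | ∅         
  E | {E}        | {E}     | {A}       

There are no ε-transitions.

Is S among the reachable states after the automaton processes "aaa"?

Start in {S}.
Read 'a': {S} → {B}.
Read 'a': {B} → {S, A}.
Read 'a': {S, A} → {A, B}.
State S is not in {A, B}.

No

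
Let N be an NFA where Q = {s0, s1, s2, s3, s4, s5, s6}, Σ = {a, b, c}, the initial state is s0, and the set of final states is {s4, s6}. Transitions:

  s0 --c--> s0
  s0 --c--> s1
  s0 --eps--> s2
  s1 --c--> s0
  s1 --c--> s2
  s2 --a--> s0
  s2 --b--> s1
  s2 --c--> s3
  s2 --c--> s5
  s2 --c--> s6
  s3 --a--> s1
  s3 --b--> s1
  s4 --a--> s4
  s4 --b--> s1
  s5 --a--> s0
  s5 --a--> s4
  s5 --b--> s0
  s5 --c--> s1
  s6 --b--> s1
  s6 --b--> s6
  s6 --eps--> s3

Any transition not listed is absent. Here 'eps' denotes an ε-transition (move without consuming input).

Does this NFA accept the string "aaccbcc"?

Yes

Start: ε-closure({s0}) = {s0, s2}.
Read 'a': {s0, s2} → {s0, s2}.
Read 'a': {s0, s2} → {s0, s2}.
Read 'c': {s0, s2} → {s0, s1, s2, s3, s5, s6}.
Read 'c': {s0, s1, s2, s3, s5, s6} → {s0, s1, s2, s3, s5, s6}.
Read 'b': {s0, s1, s2, s3, s5, s6} → {s0, s1, s2, s3, s6}.
Read 'c': {s0, s1, s2, s3, s6} → {s0, s1, s2, s3, s5, s6}.
Read 'c': {s0, s1, s2, s3, s5, s6} → {s0, s1, s2, s3, s5, s6}.
The final set {s0, s1, s2, s3, s5, s6} contains the accepting state s6.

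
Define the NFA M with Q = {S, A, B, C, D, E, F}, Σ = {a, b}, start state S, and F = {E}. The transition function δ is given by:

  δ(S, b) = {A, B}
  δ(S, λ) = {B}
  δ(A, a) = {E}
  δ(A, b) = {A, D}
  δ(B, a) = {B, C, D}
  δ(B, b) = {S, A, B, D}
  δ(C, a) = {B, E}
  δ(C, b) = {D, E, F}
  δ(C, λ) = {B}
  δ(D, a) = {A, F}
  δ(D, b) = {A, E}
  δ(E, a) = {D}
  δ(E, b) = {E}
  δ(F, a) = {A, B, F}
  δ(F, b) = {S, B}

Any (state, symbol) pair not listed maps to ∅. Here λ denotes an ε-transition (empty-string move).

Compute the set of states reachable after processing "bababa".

Start: ε-closure({S}) = {S, B}.
Read 'b': S→{A, B}, B→{S, A, B, D}; now {S, A, B, D}.
Read 'a': S→∅, A→{E}, B→{B, C, D}, D→{A, F}; now {A, B, C, D, E, F}.
Read 'b': A→{A, D}, B→{S, A, B, D}, C→{D, E, F}, D→{A, E}, E→{E}, F→{S, B}; now {S, A, B, D, E, F}.
Read 'a': S→∅, A→{E}, B→{B, C, D}, D→{A, F}, E→{D}, F→{A, B, F}; now {A, B, C, D, E, F}.
Read 'b': A→{A, D}, B→{S, A, B, D}, C→{D, E, F}, D→{A, E}, E→{E}, F→{S, B}; now {S, A, B, D, E, F}.
Read 'a': S→∅, A→{E}, B→{B, C, D}, D→{A, F}, E→{D}, F→{A, B, F}; now {A, B, C, D, E, F}.

{A, B, C, D, E, F}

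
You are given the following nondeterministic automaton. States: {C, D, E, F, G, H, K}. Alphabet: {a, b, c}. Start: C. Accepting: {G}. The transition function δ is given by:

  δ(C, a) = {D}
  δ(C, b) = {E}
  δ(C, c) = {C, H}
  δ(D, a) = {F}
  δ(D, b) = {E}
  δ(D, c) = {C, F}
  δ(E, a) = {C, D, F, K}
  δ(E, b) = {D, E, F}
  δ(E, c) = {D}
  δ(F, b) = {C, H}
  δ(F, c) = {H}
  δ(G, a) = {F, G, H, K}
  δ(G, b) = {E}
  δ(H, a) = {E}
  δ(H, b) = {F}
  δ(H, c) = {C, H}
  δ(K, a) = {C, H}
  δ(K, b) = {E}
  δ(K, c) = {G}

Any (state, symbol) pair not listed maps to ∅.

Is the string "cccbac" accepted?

Start in {C}.
Read 'c': C→{C, H}; now {C, H}.
Read 'c': C→{C, H}, H→{C, H}; now {C, H}.
Read 'c': C→{C, H}, H→{C, H}; now {C, H}.
Read 'b': C→{E}, H→{F}; now {E, F}.
Read 'a': E→{C, D, F, K}, F→∅; now {C, D, F, K}.
Read 'c': C→{C, H}, D→{C, F}, F→{H}, K→{G}; now {C, F, G, H}.
The final set {C, F, G, H} contains the accepting state G.

Yes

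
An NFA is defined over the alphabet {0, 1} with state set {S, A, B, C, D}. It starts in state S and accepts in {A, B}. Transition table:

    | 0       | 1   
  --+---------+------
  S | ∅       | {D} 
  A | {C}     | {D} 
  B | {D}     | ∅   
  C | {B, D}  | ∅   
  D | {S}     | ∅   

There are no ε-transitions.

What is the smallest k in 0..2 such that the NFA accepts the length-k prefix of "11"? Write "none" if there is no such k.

Start in {S}.
Read '1': {S} → {D}.
Read '1': {D} → ∅.
No reachable set along the way intersects F.

none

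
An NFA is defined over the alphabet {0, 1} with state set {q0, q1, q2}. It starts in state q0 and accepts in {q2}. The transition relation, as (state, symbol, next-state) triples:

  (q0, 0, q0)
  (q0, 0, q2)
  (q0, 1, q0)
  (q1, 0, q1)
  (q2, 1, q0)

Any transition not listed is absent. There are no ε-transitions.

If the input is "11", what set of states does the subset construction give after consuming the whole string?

Start in {q0}.
Read '1': {q0} → {q0}.
Read '1': {q0} → {q0}.

{q0}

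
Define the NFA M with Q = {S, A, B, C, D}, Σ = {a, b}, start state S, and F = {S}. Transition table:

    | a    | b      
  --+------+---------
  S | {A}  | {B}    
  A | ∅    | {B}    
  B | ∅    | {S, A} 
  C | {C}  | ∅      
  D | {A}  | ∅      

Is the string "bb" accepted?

Start in {S}.
Read 'b': {S} → {B}.
Read 'b': {B} → {S, A}.
The final set {S, A} contains the accepting state S.

Yes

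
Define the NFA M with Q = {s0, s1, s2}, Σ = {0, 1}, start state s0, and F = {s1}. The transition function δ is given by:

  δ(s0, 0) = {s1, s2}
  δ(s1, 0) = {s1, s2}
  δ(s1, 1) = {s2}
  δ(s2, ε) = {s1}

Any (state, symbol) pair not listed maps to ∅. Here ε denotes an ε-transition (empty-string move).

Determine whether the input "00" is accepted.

Start in {s0}.
Read '0': s0→{s1, s2}; now {s1, s2}.
Read '0': s1→{s1, s2}, s2→∅; now {s1, s2}.
The final set {s1, s2} contains the accepting state s1.

Yes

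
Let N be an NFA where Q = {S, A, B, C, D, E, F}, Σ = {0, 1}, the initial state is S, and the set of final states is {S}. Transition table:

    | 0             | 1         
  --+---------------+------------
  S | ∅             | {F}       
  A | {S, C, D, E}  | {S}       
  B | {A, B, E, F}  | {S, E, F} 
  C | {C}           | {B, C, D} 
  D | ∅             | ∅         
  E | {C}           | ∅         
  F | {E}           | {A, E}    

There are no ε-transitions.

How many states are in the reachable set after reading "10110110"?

0

Start in {S}.
Read '1': S→{F}; now {F}.
Read '0': F→{E}; now {E}.
Read '1': E→∅; now ∅.
The set is empty and remains empty for the remaining 5 symbols.
That set has 0 states.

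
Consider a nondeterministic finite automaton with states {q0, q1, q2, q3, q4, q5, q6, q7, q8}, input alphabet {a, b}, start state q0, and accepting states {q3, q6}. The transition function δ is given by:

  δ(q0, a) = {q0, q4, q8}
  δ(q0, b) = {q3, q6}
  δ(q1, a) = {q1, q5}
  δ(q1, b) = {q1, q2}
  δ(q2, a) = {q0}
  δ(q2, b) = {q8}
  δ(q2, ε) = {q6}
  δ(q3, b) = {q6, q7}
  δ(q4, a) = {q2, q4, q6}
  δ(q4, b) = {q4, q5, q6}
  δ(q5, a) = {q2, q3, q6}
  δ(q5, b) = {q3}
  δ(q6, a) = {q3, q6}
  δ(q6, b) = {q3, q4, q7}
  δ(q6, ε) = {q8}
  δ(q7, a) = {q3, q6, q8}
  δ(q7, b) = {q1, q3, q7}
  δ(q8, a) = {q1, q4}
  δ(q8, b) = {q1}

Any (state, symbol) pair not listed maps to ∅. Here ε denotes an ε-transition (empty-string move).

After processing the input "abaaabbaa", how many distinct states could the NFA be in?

8

Start in {q0}.
Read 'a': {q0} → {q0, q4, q8}.
Read 'b': {q0, q4, q8} → {q1, q3, q4, q5, q6, q8}.
Read 'a': {q1, q3, q4, q5, q6, q8} → {q1, q2, q3, q4, q5, q6, q8}.
Read 'a': {q1, q2, q3, q4, q5, q6, q8} → {q0, q1, q2, q3, q4, q5, q6, q8}.
Read 'a': {q0, q1, q2, q3, q4, q5, q6, q8} → {q0, q1, q2, q3, q4, q5, q6, q8}.
Read 'b': {q0, q1, q2, q3, q4, q5, q6, q8} → {q1, q2, q3, q4, q5, q6, q7, q8}.
Read 'b': {q1, q2, q3, q4, q5, q6, q7, q8} → {q1, q2, q3, q4, q5, q6, q7, q8}.
Read 'a': {q1, q2, q3, q4, q5, q6, q7, q8} → {q0, q1, q2, q3, q4, q5, q6, q8}.
Read 'a': {q0, q1, q2, q3, q4, q5, q6, q8} → {q0, q1, q2, q3, q4, q5, q6, q8}.
That set has 8 states.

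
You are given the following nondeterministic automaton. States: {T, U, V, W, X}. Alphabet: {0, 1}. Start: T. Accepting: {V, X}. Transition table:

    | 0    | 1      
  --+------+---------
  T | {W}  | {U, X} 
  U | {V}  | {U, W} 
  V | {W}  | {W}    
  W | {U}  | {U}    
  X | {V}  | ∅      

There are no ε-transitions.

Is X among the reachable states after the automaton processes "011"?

No

Start in {T}.
Read '0': {T} → {W}.
Read '1': {W} → {U}.
Read '1': {U} → {U, W}.
State X is not in {U, W}.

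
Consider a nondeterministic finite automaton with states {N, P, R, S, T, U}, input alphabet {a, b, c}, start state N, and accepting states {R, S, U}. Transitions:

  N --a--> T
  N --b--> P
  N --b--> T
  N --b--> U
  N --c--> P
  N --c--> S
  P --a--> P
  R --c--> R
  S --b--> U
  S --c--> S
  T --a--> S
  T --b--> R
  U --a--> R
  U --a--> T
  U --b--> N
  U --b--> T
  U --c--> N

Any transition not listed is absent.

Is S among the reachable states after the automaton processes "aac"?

Start in {N}.
Read 'a': {N} → {T}.
Read 'a': {T} → {S}.
Read 'c': {S} → {S}.
State S is in {S}.

Yes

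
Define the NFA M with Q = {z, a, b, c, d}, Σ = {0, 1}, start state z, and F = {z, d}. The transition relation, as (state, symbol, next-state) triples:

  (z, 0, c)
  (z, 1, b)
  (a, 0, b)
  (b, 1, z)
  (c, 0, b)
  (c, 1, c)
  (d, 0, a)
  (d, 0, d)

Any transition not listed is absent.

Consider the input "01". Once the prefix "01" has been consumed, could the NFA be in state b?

No

Start in {z}.
Read '0': z→{c}; now {c}.
Read '1': c→{c}; now {c}.
State b is not in {c}.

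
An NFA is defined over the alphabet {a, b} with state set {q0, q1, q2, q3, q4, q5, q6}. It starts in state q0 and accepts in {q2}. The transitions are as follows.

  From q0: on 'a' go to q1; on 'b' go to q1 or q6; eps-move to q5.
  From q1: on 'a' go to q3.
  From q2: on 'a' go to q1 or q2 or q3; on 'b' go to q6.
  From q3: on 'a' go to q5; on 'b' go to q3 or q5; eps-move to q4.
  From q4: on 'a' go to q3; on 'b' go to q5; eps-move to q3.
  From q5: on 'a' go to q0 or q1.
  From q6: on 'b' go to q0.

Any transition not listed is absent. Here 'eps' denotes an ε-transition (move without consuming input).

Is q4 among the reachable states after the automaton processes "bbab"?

No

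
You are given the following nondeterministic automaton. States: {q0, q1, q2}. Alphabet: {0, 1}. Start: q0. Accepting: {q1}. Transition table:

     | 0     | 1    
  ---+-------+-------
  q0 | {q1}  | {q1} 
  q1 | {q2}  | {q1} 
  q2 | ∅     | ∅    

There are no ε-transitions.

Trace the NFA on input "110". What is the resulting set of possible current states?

Start in {q0}.
Read '1': {q0} → {q1}.
Read '1': {q1} → {q1}.
Read '0': {q1} → {q2}.

{q2}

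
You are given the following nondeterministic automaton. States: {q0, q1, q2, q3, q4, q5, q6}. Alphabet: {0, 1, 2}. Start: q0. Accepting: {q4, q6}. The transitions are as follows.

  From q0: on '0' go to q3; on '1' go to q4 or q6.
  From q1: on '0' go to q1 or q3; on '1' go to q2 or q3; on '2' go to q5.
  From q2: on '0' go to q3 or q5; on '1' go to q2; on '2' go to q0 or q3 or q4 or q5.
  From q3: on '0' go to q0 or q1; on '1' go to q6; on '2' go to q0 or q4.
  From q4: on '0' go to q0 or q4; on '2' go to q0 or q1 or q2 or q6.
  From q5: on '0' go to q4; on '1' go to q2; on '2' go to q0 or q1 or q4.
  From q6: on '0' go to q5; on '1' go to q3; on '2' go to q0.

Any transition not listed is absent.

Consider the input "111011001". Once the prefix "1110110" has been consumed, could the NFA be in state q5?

Start in {q0}.
Read '1': q0→{q4, q6}; now {q4, q6}.
Read '1': q4→∅, q6→{q3}; now {q3}.
Read '1': q3→{q6}; now {q6}.
Read '0': q6→{q5}; now {q5}.
Read '1': q5→{q2}; now {q2}.
Read '1': q2→{q2}; now {q2}.
Read '0': q2→{q3, q5}; now {q3, q5}.
State q5 is in {q3, q5}.

Yes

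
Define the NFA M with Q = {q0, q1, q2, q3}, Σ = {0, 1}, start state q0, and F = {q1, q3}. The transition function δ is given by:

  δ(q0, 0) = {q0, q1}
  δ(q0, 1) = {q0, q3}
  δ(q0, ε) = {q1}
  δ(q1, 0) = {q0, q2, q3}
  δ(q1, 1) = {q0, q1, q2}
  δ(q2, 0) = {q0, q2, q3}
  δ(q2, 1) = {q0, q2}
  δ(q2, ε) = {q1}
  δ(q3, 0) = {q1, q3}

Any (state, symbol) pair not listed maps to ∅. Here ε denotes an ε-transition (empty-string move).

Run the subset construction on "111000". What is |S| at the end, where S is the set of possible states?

4

Start: ε-closure({q0}) = {q0, q1}.
Read '1': q0→{q0, q3}, q1→{q0, q1, q2}; now {q0, q1, q2, q3}.
Read '1': q0→{q0, q3}, q1→{q0, q1, q2}, q2→{q0, q2}, q3→∅; now {q0, q1, q2, q3}.
Read '1': q0→{q0, q3}, q1→{q0, q1, q2}, q2→{q0, q2}, q3→∅; now {q0, q1, q2, q3}.
Read '0': q0→{q0, q1}, q1→{q0, q2, q3}, q2→{q0, q2, q3}, q3→{q1, q3}; now {q0, q1, q2, q3}.
Read '0': q0→{q0, q1}, q1→{q0, q2, q3}, q2→{q0, q2, q3}, q3→{q1, q3}; now {q0, q1, q2, q3}.
Read '0': q0→{q0, q1}, q1→{q0, q2, q3}, q2→{q0, q2, q3}, q3→{q1, q3}; now {q0, q1, q2, q3}.
That set has 4 states.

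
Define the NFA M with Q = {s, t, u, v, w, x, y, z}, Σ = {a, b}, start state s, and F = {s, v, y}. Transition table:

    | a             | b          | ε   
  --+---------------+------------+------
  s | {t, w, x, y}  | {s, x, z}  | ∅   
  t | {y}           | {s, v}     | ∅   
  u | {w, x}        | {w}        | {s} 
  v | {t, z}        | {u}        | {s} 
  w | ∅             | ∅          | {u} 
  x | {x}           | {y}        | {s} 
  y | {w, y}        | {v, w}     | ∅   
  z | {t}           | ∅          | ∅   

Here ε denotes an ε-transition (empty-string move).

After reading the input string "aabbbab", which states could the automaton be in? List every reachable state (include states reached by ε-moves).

Start in {s}.
Read 'a': {s} → {s, t, u, w, x, y}.
Read 'a': {s, t, u, w, x, y} → {s, t, u, w, x, y}.
Read 'b': {s, t, u, w, x, y} → {s, u, v, w, x, y, z}.
Read 'b': {s, u, v, w, x, y, z} → {s, u, v, w, x, y, z}.
Read 'b': {s, u, v, w, x, y, z} → {s, u, v, w, x, y, z}.
Read 'a': {s, u, v, w, x, y, z} → {s, t, u, w, x, y, z}.
Read 'b': {s, t, u, w, x, y, z} → {s, u, v, w, x, y, z}.

{s, u, v, w, x, y, z}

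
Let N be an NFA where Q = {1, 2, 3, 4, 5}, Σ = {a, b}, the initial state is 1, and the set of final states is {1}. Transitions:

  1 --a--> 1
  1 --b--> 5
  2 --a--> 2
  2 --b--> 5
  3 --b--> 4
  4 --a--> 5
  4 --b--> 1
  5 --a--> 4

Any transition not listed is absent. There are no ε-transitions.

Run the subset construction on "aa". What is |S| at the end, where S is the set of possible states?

1

Start in {1}.
Read 'a': 1→{1}; now {1}.
Read 'a': 1→{1}; now {1}.
That set has 1 state.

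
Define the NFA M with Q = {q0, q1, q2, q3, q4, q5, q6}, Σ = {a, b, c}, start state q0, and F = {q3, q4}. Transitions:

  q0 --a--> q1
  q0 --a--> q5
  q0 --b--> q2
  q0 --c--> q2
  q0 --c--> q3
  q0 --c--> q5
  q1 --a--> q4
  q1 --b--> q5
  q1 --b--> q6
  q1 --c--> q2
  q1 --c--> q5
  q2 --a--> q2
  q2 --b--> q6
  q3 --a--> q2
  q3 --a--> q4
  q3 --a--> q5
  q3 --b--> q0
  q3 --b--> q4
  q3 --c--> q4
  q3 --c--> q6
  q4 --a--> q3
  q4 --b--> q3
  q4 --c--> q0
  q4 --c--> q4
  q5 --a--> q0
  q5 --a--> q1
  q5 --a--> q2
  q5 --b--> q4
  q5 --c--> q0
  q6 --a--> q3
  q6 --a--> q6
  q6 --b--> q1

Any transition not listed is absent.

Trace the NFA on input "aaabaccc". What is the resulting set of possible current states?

{q0, q2, q3, q4, q5, q6}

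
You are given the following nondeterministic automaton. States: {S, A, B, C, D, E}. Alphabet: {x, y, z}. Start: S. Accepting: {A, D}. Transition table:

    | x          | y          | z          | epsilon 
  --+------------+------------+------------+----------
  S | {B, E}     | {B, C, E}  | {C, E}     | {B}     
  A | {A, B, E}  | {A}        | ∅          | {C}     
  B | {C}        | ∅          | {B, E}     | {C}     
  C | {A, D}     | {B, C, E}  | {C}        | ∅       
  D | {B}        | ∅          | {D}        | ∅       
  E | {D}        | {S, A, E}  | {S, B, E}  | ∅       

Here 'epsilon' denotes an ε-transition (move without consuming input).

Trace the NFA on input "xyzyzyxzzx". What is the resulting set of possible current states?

Start: ε-closure({S}) = {S, B, C}.
Read 'x': {S, B, C} → {A, B, C, D, E}.
Read 'y': {A, B, C, D, E} → {S, A, B, C, E}.
Read 'z': {S, A, B, C, E} → {S, B, C, E}.
Read 'y': {S, B, C, E} → {S, A, B, C, E}.
Read 'z': {S, A, B, C, E} → {S, B, C, E}.
Read 'y': {S, B, C, E} → {S, A, B, C, E}.
Read 'x': {S, A, B, C, E} → {A, B, C, D, E}.
Read 'z': {A, B, C, D, E} → {S, B, C, D, E}.
Read 'z': {S, B, C, D, E} → {S, B, C, D, E}.
Read 'x': {S, B, C, D, E} → {A, B, C, D, E}.

{A, B, C, D, E}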